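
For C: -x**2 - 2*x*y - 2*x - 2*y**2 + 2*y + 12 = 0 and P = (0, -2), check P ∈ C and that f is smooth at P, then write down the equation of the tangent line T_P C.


Tangent line at P: 2*x + 10*y + 20 = 0.

Step 1: f(0, -2) = 0, so P lies on C.
Step 2: partial derivatives
  f_x(x, y) = -2*x - 2*y - 2, f_y(x, y) = -2*x - 4*y + 2.
  f_x(P) = 2, f_y(P) = 10 (gradient nonzero, so P is smooth).
Step 3: tangent line at P: 2·(x − 0) + 10·(y − -2) = 0.
Expanding: 2*x + 10*y + 20 = 0.


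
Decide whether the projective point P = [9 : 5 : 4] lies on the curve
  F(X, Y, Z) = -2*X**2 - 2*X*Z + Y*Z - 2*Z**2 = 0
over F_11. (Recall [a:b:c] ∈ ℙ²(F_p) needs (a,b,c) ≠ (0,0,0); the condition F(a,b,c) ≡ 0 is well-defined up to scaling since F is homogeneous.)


F(9,5,4) ≡ 7 (mod 11); P is NOT on the curve.

Evaluate F(9, 5, 4) term-by-term (mod 11).
  -2*X**2 ↦ -2·81·1·1 = -162
  -2*X*Z ↦ -2·9·1·4 = -72
  Y*Z ↦ 1·1·5·4 = 20
  -2*Z**2 ↦ -2·1·1·16 = -32
Sum: F(9, 5, 4) = (-162) + (-72) + (20) + (-32) = -246.
Reducing mod 11: -246 ≡ 7 (mod 11).
Since F(a, b, c) ≡ 7 ≠ 0 (mod 11), P does NOT lie on the curve.


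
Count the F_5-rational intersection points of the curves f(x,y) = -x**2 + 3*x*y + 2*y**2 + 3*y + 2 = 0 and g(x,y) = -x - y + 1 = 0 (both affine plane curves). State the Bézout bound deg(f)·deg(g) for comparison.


Common zeros: ∅; count = 0; Bézout bound = 2.

deg(f) = 2, deg(g) = 1, so Bézout bound = 2.
Scan x ∈ F_5. For each x, list the y ∈ F_5 with f(x, y) ≡ 0 and those with g(x, y) ≡ 0 (mod 5); the common zeros in that column are the intersection.
  x = 0: f ≡ 0 at y ∈ ∅; g ≡ 0 at y ∈ {1}; common: ∅.
  x = 1: f ≡ 0 at y ∈ ∅; g ≡ 0 at y ∈ {0}; common: ∅.
  x = 2: f ≡ 0 at y ∈ ∅; g ≡ 0 at y ∈ {4}; common: ∅.
  x = 3: f ≡ 0 at y ∈ {2}; g ≡ 0 at y ∈ {3}; common: ∅.
  x = 4: f ≡ 0 at y ∈ ∅; g ≡ 0 at y ∈ {2}; common: ∅.
Collecting: common zeros = ∅, so the count is 0.
Comparison with the Bézout bound: 0 ≤ 2 = deg(f)·deg(g), as expected for curves with no common component (the affine F_5-count falls short of the bound because intersections may lie at infinity, over extension fields, or carry multiplicity).


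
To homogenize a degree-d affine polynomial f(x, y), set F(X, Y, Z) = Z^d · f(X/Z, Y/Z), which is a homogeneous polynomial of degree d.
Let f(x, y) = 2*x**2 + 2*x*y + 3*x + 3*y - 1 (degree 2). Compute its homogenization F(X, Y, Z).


F(X, Y, Z) = 2*X**2 + 2*X*Y + 3*X*Z + 3*Y*Z - Z**2

deg(f) = 2.
Substitute x = X/Z, y = Y/Z into f, then multiply by Z^2.
  monomial 2·x^2·y^0 ↦ 2·X^2·Y^0·Z^0.
  monomial 2·x^1·y^1 ↦ 2·X^1·Y^1·Z^0.
  monomial 3·x^1·y^0 ↦ 3·X^1·Y^0·Z^1.
  monomial 3·x^0·y^1 ↦ 3·X^0·Y^1·Z^1.
  monomial -1·x^0·y^0 ↦ -1·X^0·Y^0·Z^2.
Collecting: F(X, Y, Z) = 2*X**2 + 2*X*Y + 3*X*Z + 3*Y*Z - Z**2.


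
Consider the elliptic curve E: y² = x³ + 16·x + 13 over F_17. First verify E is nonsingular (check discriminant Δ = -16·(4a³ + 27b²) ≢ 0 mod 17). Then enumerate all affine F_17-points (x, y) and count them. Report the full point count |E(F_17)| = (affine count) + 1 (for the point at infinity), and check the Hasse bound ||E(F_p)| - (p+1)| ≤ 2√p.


Affine points = {(0, 8), (0, 9), (1, 8), (1, 9), (2, 6), (2, 11), (6, 6), (6, 11), (7, 3), (7, 14), (9, 6), (9, 11), (10, 0), (13, 2), (13, 15), (16, 8), (16, 9)}; affine count = 17; |E(F_17)| = 18.

Discriminant check: Δ ∝ 4a³ + 27b² = 4·16³ + 27·13² = 4·4096 + 27·169 ≡ 3 (mod 17). Nonzero ⇒ E is nonsingular.
For each x ∈ F_17, compute rhs = x³ + 16·x + 13 mod 17, then count y ∈ F_17 with y² ≡ rhs.
  x = 0: rhs = 13, matching y values: 8, 9 (2 points).
  x = 1: rhs = 13, matching y values: 8, 9 (2 points).
  x = 2: rhs = 2, matching y values: 6, 11 (2 points).
  x = 3: rhs = 3, matching y values: none (0 points).
  x = 4: rhs = 5, matching y values: none (0 points).
  x = 5: rhs = 14, matching y values: none (0 points).
  x = 6: rhs = 2, matching y values: 6, 11 (2 points).
  x = 7: rhs = 9, matching y values: 3, 14 (2 points).
  x = 8: rhs = 7, matching y values: none (0 points).
  x = 9: rhs = 2, matching y values: 6, 11 (2 points).
  x = 10: rhs = 0, matching y values: 0 (1 points).
  x = 11: rhs = 7, matching y values: none (0 points).
  x = 12: rhs = 12, matching y values: none (0 points).
  x = 13: rhs = 4, matching y values: 2, 15 (2 points).
  x = 14: rhs = 6, matching y values: none (0 points).
  x = 15: rhs = 7, matching y values: none (0 points).
  x = 16: rhs = 13, matching y values: 8, 9 (2 points).
Total affine count: 17.
Full point count |E(F_17)| = 17 + 1 = 18.
Hasse bound: |18 − (17+1)| = |0| = 0 ≤ 2√17 ≈ 8.2462 ✓.


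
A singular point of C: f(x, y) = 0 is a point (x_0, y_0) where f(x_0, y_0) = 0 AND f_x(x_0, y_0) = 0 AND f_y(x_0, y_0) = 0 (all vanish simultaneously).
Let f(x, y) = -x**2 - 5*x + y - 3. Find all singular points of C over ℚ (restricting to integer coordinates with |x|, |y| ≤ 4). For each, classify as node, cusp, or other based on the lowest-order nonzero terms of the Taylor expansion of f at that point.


No singular points in the scanned grid; C is smooth there.

Compute partial derivatives:
  f_x = -2*x - 5.
  f_y = 1.
f_y = 1 is a nonzero constant, so f_y never vanishes: no point (x, y) can satisfy f = f_x = f_y = 0. In particular no (x, y) ∈ {−4, ..., 4}² is singular; the curve is smooth.


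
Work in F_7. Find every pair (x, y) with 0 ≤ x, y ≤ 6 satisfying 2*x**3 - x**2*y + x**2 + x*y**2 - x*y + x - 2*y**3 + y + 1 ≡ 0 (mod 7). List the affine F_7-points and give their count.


Affine F_7-points: {(0, 1), (2, 3), (3, 3)}; count = 3.

For each of the 49 pairs (x, y) ∈ F_7², evaluate f(x, y) mod 7. Record the zeros.
  x = 0: [0↦1, 1↦0, 2↦1, 3↦6, 4↦3, 5↦1, 6↦2]  zeros at y ∈ {1}
  x = 1: [0↦5, 1↦3, 2↦5, 3↦6, 4↦1, 5↦6, 6↦2]  zeros at y ∈ ∅
  x = 2: [0↦2, 1↦4, 2↦5, 3↦0, 4↦5, 5↦1, 6↦4]  zeros at y ∈ {3}
  x = 3: [0↦4, 1↦1, 2↦6, 3↦0, 4↦6, 5↦5, 6↦6]  zeros at y ∈ {3}
  x = 4: [0↦2, 1↦6, 2↦6, 3↦4, 4↦2, 5↦2, 6↦6]  zeros at y ∈ ∅
  x = 5: [0↦1, 1↦3, 2↦3, 3↦3, 4↦5, 5↦4, 6↦2]  zeros at y ∈ ∅
  x = 6: [0↦6, 1↦4, 2↦2, 3↦2, 4↦6, 5↦2, 6↦6]  zeros at y ∈ ∅
Collecting zeros: affine points = {(0, 1), (2, 3), (3, 3)}.
Total count |C(F_7)_aff| = 3.


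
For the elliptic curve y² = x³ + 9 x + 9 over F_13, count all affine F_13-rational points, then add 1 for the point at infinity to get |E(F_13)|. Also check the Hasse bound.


Affine points = {(0, 3), (0, 10), (2, 3), (2, 10), (5, 6), (5, 7), (7, 5), (7, 8), (9, 0), (11, 3), (11, 10), (12, 5), (12, 8)}; affine count = 13; |E(F_13)| = 14.

Discriminant check: Δ ∝ 4a³ + 27b² = 4·9³ + 27·9² = 4·729 + 27·81 ≡ 7 (mod 13). Nonzero ⇒ E is nonsingular.
For each x ∈ F_13, compute rhs = x³ + 9·x + 9 mod 13, then count y ∈ F_13 with y² ≡ rhs.
  x = 0: rhs = 9, matching y values: 3, 10 (2 points).
  x = 1: rhs = 6, matching y values: none (0 points).
  x = 2: rhs = 9, matching y values: 3, 10 (2 points).
  x = 3: rhs = 11, matching y values: none (0 points).
  x = 4: rhs = 5, matching y values: none (0 points).
  x = 5: rhs = 10, matching y values: 6, 7 (2 points).
  x = 6: rhs = 6, matching y values: none (0 points).
  x = 7: rhs = 12, matching y values: 5, 8 (2 points).
  x = 8: rhs = 8, matching y values: none (0 points).
  x = 9: rhs = 0, matching y values: 0 (1 points).
  x = 10: rhs = 7, matching y values: none (0 points).
  x = 11: rhs = 9, matching y values: 3, 10 (2 points).
  x = 12: rhs = 12, matching y values: 5, 8 (2 points).
Total affine count: 13.
Full point count |E(F_13)| = 13 + 1 = 14.
Hasse bound: |14 − (13+1)| = |0| = 0 ≤ 2√13 ≈ 7.2111 ✓.


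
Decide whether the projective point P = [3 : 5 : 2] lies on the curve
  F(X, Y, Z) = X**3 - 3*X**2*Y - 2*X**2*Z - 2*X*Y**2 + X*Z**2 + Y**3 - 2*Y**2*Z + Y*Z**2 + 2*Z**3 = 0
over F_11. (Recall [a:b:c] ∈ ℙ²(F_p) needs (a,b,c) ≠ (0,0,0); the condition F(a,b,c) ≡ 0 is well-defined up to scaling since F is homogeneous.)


F(3,5,2) ≡ 10 (mod 11); P is NOT on the curve.

Evaluate F(3, 5, 2) term-by-term (mod 11).
  X**3 ↦ 1·27·1·1 = 27
  -3*X**2*Y ↦ -3·9·5·1 = -135
  -2*X**2*Z ↦ -2·9·1·2 = -36
  -2*X*Y**2 ↦ -2·3·25·1 = -150
  X*Z**2 ↦ 1·3·1·4 = 12
  Y**3 ↦ 1·1·125·1 = 125
  -2*Y**2*Z ↦ -2·1·25·2 = -100
  Y*Z**2 ↦ 1·1·5·4 = 20
  2*Z**3 ↦ 2·1·1·8 = 16
Sum: F(3, 5, 2) = (27) + (-135) + (-36) + (-150) + (12) + (125) + (-100) + (20) + (16) = -221.
Reducing mod 11: -221 ≡ 10 (mod 11).
Since F(a, b, c) ≡ 10 ≠ 0 (mod 11), P does NOT lie on the curve.


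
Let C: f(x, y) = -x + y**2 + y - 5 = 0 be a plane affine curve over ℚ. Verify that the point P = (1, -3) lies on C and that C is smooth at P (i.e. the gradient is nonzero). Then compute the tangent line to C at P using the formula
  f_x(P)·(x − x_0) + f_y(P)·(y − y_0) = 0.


Tangent line at P: -x - 5*y - 14 = 0.

Step 1: f(1, -3) = 0, so P lies on C.
Step 2: partial derivatives
  f_x(x, y) = -1, f_y(x, y) = 2*y + 1.
  f_x(P) = -1, f_y(P) = -5 (gradient nonzero, so P is smooth).
Step 3: tangent line at P: -1·(x − 1) + -5·(y − -3) = 0.
Expanding: -x - 5*y - 14 = 0.


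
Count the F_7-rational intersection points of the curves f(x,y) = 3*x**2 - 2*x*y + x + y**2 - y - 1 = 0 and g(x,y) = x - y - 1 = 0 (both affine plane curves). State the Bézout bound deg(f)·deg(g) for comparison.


Common zeros: ∅; count = 0; Bézout bound = 2.

deg(f) = 2, deg(g) = 1, so Bézout bound = 2.
Scan x ∈ F_7. For each x, list the y ∈ F_7 with f(x, y) ≡ 0 and those with g(x, y) ≡ 0 (mod 7); the common zeros in that column are the intersection.
  x = 0: f ≡ 0 at y ∈ ∅; g ≡ 0 at y ∈ {6}; common: ∅.
  x = 1: f ≡ 0 at y ∈ {4, 6}; g ≡ 0 at y ∈ {0}; common: ∅.
  x = 2: f ≡ 0 at y ∈ {2, 3}; g ≡ 0 at y ∈ {1}; common: ∅.
  x = 3: f ≡ 0 at y ∈ ∅; g ≡ 0 at y ∈ {2}; common: ∅.
  x = 4: f ≡ 0 at y ∈ ∅; g ≡ 0 at y ∈ {3}; common: ∅.
  x = 5: f ≡ 0 at y ∈ {5, 6}; g ≡ 0 at y ∈ {4}; common: ∅.
  x = 6: f ≡ 0 at y ∈ {2, 4}; g ≡ 0 at y ∈ {5}; common: ∅.
Collecting: common zeros = ∅, so the count is 0.
Comparison with the Bézout bound: 0 ≤ 2 = deg(f)·deg(g), as expected for curves with no common component (the affine F_7-count falls short of the bound because intersections may lie at infinity, over extension fields, or carry multiplicity).


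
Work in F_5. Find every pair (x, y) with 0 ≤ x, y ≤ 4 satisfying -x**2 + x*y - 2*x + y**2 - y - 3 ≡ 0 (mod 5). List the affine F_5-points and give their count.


Affine F_5-points: {(1, 1), (1, 4), (2, 2), (3, 1), (3, 2)}; count = 5.

For each of the 25 pairs (x, y) ∈ F_5², evaluate f(x, y) mod 5. Record the zeros.
  x = 0: [0↦2, 1↦2, 2↦4, 3↦3, 4↦4]  zeros at y ∈ ∅
  x = 1: [0↦4, 1↦0, 2↦3, 3↦3, 4↦0]  zeros at y ∈ {1, 4}
  x = 2: [0↦4, 1↦1, 2↦0, 3↦1, 4↦4]  zeros at y ∈ {2}
  x = 3: [0↦2, 1↦0, 2↦0, 3↦2, 4↦1]  zeros at y ∈ {1, 2}
  x = 4: [0↦3, 1↦2, 2↦3, 3↦1, 4↦1]  zeros at y ∈ ∅
Collecting zeros: affine points = {(1, 1), (1, 4), (2, 2), (3, 1), (3, 2)}.
Total count |C(F_5)_aff| = 5.


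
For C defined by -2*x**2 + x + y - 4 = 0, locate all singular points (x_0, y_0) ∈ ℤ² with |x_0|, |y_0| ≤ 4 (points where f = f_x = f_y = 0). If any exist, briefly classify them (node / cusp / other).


No singular points in the scanned grid; C is smooth there.

Compute partial derivatives:
  f_x = 1 - 4*x.
  f_y = 1.
f_y = 1 is a nonzero constant, so f_y never vanishes: no point (x, y) can satisfy f = f_x = f_y = 0. In particular no (x, y) ∈ {−4, ..., 4}² is singular; the curve is smooth.


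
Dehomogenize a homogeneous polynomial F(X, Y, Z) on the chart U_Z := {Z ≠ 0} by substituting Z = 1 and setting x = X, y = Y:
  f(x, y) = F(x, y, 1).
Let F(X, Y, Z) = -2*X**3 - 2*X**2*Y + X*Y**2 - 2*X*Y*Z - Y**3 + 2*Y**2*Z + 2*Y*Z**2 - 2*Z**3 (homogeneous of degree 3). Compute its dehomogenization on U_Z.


f(x, y) = -2*x**3 - 2*x**2*y + x*y**2 - 2*x*y - y**3 + 2*y**2 + 2*y - 2

On U_Z we set Z = 1. Each monomial c·X^i·Y^j·Z^k in F becomes c·x^i·y^j·1^k = c·x^i·y^j.
Substituting Z = 1: F(X, Y, 1) = -2*x**3 - 2*x**2*y + x*y**2 - 2*x*y - y**3 + 2*y**2 + 2*y - 2.
Note: deg(f) ≤ deg(F) = 3; strict inequality happens when F is divisible by Z (lost terms).


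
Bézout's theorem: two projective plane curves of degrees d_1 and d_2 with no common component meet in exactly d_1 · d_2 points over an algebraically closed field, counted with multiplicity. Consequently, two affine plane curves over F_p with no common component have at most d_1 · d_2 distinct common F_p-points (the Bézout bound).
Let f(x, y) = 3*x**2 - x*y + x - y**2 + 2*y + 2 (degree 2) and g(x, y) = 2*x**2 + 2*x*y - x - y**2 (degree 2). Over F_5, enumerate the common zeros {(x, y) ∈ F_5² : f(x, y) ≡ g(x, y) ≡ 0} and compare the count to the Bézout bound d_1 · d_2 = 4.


Common zeros: {(3, 1)}; count = 1; Bézout bound = 4.

deg(f) = 2, deg(g) = 2, so Bézout bound = 4.
Scan x ∈ F_5. For each x, list the y ∈ F_5 with f(x, y) ≡ 0 and those with g(x, y) ≡ 0 (mod 5); the common zeros in that column are the intersection.
  x = 0: f ≡ 0 at y ∈ ∅; g ≡ 0 at y ∈ {0}; common: ∅.
  x = 1: f ≡ 0 at y ∈ {3}; g ≡ 0 at y ∈ ∅; common: ∅.
  x = 2: f ≡ 0 at y ∈ {1, 4}; g ≡ 0 at y ∈ {2}; common: ∅.
  x = 3: f ≡ 0 at y ∈ {1, 3}; g ≡ 0 at y ∈ {0, 1}; common: {1}.
  x = 4: f ≡ 0 at y ∈ {4}; g ≡ 0 at y ∈ {1, 2}; common: ∅.
Collecting: common zeros = {(3, 1)}, so the count is 1.
Comparison with the Bézout bound: 1 ≤ 4 = deg(f)·deg(g), as expected for curves with no common component (the affine F_5-count falls short of the bound because intersections may lie at infinity, over extension fields, or carry multiplicity).


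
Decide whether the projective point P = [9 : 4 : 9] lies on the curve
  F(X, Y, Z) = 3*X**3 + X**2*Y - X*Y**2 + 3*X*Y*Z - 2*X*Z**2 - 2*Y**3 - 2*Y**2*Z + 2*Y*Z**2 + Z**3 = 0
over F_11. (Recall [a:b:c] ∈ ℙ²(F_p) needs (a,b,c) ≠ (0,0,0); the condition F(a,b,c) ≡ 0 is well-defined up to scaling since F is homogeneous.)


F(9,4,9) ≡ 4 (mod 11); P is NOT on the curve.

Evaluate F(9, 4, 9) term-by-term (mod 11).
  3*X**3 ↦ 3·729·1·1 = 2187
  X**2*Y ↦ 1·81·4·1 = 324
  -X*Y**2 ↦ -1·9·16·1 = -144
  3*X*Y*Z ↦ 3·9·4·9 = 972
  -2*X*Z**2 ↦ -2·9·1·81 = -1458
  -2*Y**3 ↦ -2·1·64·1 = -128
  -2*Y**2*Z ↦ -2·1·16·9 = -288
  2*Y*Z**2 ↦ 2·1·4·81 = 648
  Z**3 ↦ 1·1·1·729 = 729
Sum: F(9, 4, 9) = (2187) + (324) + (-144) + (972) + (-1458) + (-128) + (-288) + (648) + (729) = 2842.
Reducing mod 11: 2842 ≡ 4 (mod 11).
Since F(a, b, c) ≡ 4 ≠ 0 (mod 11), P does NOT lie on the curve.


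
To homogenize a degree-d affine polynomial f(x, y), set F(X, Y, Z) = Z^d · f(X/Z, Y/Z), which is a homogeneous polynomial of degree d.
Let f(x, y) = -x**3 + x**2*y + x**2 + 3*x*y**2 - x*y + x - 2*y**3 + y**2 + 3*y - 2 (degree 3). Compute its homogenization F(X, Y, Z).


F(X, Y, Z) = -X**3 + X**2*Y + X**2*Z + 3*X*Y**2 - X*Y*Z + X*Z**2 - 2*Y**3 + Y**2*Z + 3*Y*Z**2 - 2*Z**3

deg(f) = 3.
Substitute x = X/Z, y = Y/Z into f, then multiply by Z^3.
  monomial -1·x^3·y^0 ↦ -1·X^3·Y^0·Z^0.
  monomial 1·x^2·y^1 ↦ 1·X^2·Y^1·Z^0.
  monomial 1·x^2·y^0 ↦ 1·X^2·Y^0·Z^1.
  monomial 3·x^1·y^2 ↦ 3·X^1·Y^2·Z^0.
  monomial -1·x^1·y^1 ↦ -1·X^1·Y^1·Z^1.
  monomial 1·x^1·y^0 ↦ 1·X^1·Y^0·Z^2.
  monomial -2·x^0·y^3 ↦ -2·X^0·Y^3·Z^0.
  monomial 1·x^0·y^2 ↦ 1·X^0·Y^2·Z^1.
  monomial 3·x^0·y^1 ↦ 3·X^0·Y^1·Z^2.
  monomial -2·x^0·y^0 ↦ -2·X^0·Y^0·Z^3.
Collecting: F(X, Y, Z) = -X**3 + X**2*Y + X**2*Z + 3*X*Y**2 - X*Y*Z + X*Z**2 - 2*Y**3 + Y**2*Z + 3*Y*Z**2 - 2*Z**3.


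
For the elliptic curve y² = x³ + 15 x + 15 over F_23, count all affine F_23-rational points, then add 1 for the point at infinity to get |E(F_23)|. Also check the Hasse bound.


Affine points = {(1, 10), (1, 13), (3, 8), (3, 15), (4, 1), (4, 22), (5, 10), (5, 13), (7, 7), (7, 16), (8, 7), (8, 16), (11, 4), (11, 19), (14, 5), (14, 18), (15, 2), (15, 21), (16, 2), (16, 21), (17, 10), (17, 13), (19, 11), (19, 12), (20, 9), (20, 14), (21, 0)}; affine count = 27; |E(F_23)| = 28.

Discriminant check: Δ ∝ 4a³ + 27b² = 4·15³ + 27·15² = 4·3375 + 27·225 ≡ 2 (mod 23). Nonzero ⇒ E is nonsingular.
For each x ∈ F_23, compute rhs = x³ + 15·x + 15 mod 23, then count y ∈ F_23 with y² ≡ rhs.
  x = 0: rhs = 15, matching y values: none (0 points).
  x = 1: rhs = 8, matching y values: 10, 13 (2 points).
  x = 2: rhs = 7, matching y values: none (0 points).
  x = 3: rhs = 18, matching y values: 8, 15 (2 points).
  x = 4: rhs = 1, matching y values: 1, 22 (2 points).
  x = 5: rhs = 8, matching y values: 10, 13 (2 points).
  x = 6: rhs = 22, matching y values: none (0 points).
  x = 7: rhs = 3, matching y values: 7, 16 (2 points).
  x = 8: rhs = 3, matching y values: 7, 16 (2 points).
  x = 9: rhs = 5, matching y values: none (0 points).
  x = 10: rhs = 15, matching y values: none (0 points).
  x = 11: rhs = 16, matching y values: 4, 19 (2 points).
  x = 12: rhs = 14, matching y values: none (0 points).
  x = 13: rhs = 15, matching y values: none (0 points).
  x = 14: rhs = 2, matching y values: 5, 18 (2 points).
  x = 15: rhs = 4, matching y values: 2, 21 (2 points).
  x = 16: rhs = 4, matching y values: 2, 21 (2 points).
  x = 17: rhs = 8, matching y values: 10, 13 (2 points).
  x = 18: rhs = 22, matching y values: none (0 points).
  x = 19: rhs = 6, matching y values: 11, 12 (2 points).
  x = 20: rhs = 12, matching y values: 9, 14 (2 points).
  x = 21: rhs = 0, matching y values: 0 (1 points).
  x = 22: rhs = 22, matching y values: none (0 points).
Total affine count: 27.
Full point count |E(F_23)| = 27 + 1 = 28.
Hasse bound: |28 − (23+1)| = |4| = 4 ≤ 2√23 ≈ 9.5917 ✓.


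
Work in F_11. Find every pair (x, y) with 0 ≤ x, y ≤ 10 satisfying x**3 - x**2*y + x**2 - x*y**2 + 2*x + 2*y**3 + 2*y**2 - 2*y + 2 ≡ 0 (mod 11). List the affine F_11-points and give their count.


Affine F_11-points: {(0, 2), (0, 4), (1, 9), (2, 2), (2, 10), (3, 0), (3, 6), (7, 3), (7, 8), (8, 0), (8, 3), (9, 3), (10, 0), (10, 2)}; count = 14.

For each of the 121 pairs (x, y) ∈ F_11², evaluate f(x, y) mod 11. Record the zeros.
  x = 0: [0↦2, 1↦4, 2↦0, 3↦2, 4↦0, 5↦6, 6↦10, 7↦2, 8↦5, 9↦9, 10↦4]  zeros at y ∈ {2, 4}
  x = 1: [0↦6, 1↦6, 2↦9, 3↦5, 4↦6, 5↦2, 6↦5, 7↦5, 8↦3, 9↦0, 10↦8]  zeros at y ∈ {9}
  x = 2: [0↦7, 1↦3, 2↦0, 3↦10, 4↦1, 5↦7, 6↦7, 7↦2, 8↦4, 9↦3, 10↦0]  zeros at y ∈ {2, 10}
  x = 3: [0↦0, 1↦1, 2↦1, 3↦1, 4↦2, 5↦5, 6↦0, 7↦10, 8↦3, 9↦2, 10↦8]  zeros at y ∈ {0, 6}
  x = 4: [0↦2, 1↦6, 2↦7, 3↦6, 4↦4, 5↦2, 6↦1, 7↦2, 8↦6, 9↦3, 10↦5]  zeros at y ∈ ∅
  x = 5: [0↦8, 1↦2, 2↦2, 3↦9, 4↦2, 5↦4, 6↦5, 7↦6, 8↦8, 9↦1, 10↦8]  zeros at y ∈ ∅
  x = 6: [0↦2, 1↦6, 2↦3, 3↦5, 4↦2, 5↦6, 6↦7, 7↦6, 8↦4, 9↦2, 10↦1]  zeros at y ∈ ∅
  x = 7: [0↦1, 1↦2, 2↦5, 3↦0, 4↦10, 5↦3, 6↦2, 7↦8, 8↦0, 9↦1, 10↦1]  zeros at y ∈ {3, 8}
  x = 8: [0↦0, 1↦7, 2↦3, 3↦0, 4↦10, 5↦1, 6↦7, 7↦7, 8↦2, 9↦4, 10↦3]  zeros at y ∈ {0, 3}
  x = 9: [0↦5, 1↦5, 2↦3, 3↦0, 4↦8, 5↦6, 6↦6, 7↦9, 8↦5, 9↦6, 10↦2]  zeros at y ∈ {3}
  x = 10: [0↦0, 1↦2, 2↦0, 3↦6, 4↦10, 5↦2, 6↦5, 7↦9, 8↦4, 9↦2, 10↦4]  zeros at y ∈ {0, 2}
Collecting zeros: affine points = {(0, 2), (0, 4), (1, 9), (2, 2), (2, 10), (3, 0), (3, 6), (7, 3), (7, 8), (8, 0), (8, 3), (9, 3), (10, 0), (10, 2)}.
Total count |C(F_11)_aff| = 14.


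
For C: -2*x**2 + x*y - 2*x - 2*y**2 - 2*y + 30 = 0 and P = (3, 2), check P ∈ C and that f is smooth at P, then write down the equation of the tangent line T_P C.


Tangent line at P: -12*x - 7*y + 50 = 0.

Step 1: f(3, 2) = 0, so P lies on C.
Step 2: partial derivatives
  f_x(x, y) = -4*x + y - 2, f_y(x, y) = x - 4*y - 2.
  f_x(P) = -12, f_y(P) = -7 (gradient nonzero, so P is smooth).
Step 3: tangent line at P: -12·(x − 3) + -7·(y − 2) = 0.
Expanding: -12*x - 7*y + 50 = 0.


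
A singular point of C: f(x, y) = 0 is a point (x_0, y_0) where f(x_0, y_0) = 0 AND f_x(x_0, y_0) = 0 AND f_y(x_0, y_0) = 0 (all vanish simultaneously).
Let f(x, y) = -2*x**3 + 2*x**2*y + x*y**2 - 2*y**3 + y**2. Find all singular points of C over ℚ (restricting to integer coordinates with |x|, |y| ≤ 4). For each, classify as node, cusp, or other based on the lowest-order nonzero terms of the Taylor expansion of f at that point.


Singular points: {(0, 0)}; classification: cusp.

Compute partial derivatives:
  f_x = -6*x**2 + 4*x*y + y**2.
  f_y = 2*x**2 + 2*x*y - 6*y**2 + 2*y.
Scan x_0 ∈ {−4, ..., 4}. For each x_0, f_y(x_0, y) is a polynomial in y; find its integer roots y ∈ {−4, ..., 4}, then test f_x and f at those candidates.
  x = -4: f_y(-4, y) = -6*y**2 - 6*y + 32; no integer root y with |y| ≤ 4.
  x = -3: f_y(-3, y) = -6*y**2 - 4*y + 18; no integer root y with |y| ≤ 4.
  x = -2: f_y(-2, y) = -6*y**2 - 2*y + 8; vanishes at y ∈ {1}. (-2, 1): f_x = -31 ≠ 0.
  x = -1: f_y(-1, y) = 2 - 6*y**2; no integer root y with |y| ≤ 4.
  x = 0: f_y(0, y) = -6*y**2 + 2*y; vanishes at y ∈ {0}. (0, 0): f_x = 0, f = 0 — SINGULAR.
  x = 1: f_y(1, y) = -6*y**2 + 4*y + 2; vanishes at y ∈ {1}. (1, 1): f_x = -1 ≠ 0.
  x = 2: f_y(2, y) = -6*y**2 + 6*y + 8; no integer root y with |y| ≤ 4.
  x = 3: f_y(3, y) = -6*y**2 + 8*y + 18; no integer root y with |y| ≤ 4.
  x = 4: f_y(4, y) = -6*y**2 + 10*y + 32; no integer root y with |y| ≤ 4.
Only singular point on the grid: (0, 0).
Classify: substitute x = 0 + u, y = 0 + v and expand: f = -2*u**3 + 2*u**2*v + u*v**2 - 2*v**3 + v**2.
No constant or linear terms (consistent with a singular point). Quadratic part: v**2. Cubic part: -2*u**3 + 2*u**2*v + u*v**2 - 2*v**3.
The quadratic part v**2 is a perfect square, so there is a single (double) tangent line v = 0, i.e. y = 0. Restricting the cubic part to that line (v = 0) leaves -2*u**3 ≠ 0, so f is not divisible by v and the branch is v² ≈ 2*u**3 to lowest order — this is a cusp.
Classification: cusp.


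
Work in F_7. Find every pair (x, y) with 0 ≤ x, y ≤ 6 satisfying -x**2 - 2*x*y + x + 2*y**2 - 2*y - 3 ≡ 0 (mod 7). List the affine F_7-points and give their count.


Affine F_7-points: {(0, 4)}; count = 1.

For each of the 49 pairs (x, y) ∈ F_7², evaluate f(x, y) mod 7. Record the zeros.
  x = 0: [0↦4, 1↦4, 2↦1, 3↦2, 4↦0, 5↦2, 6↦1]  zeros at y ∈ {4}
  x = 1: [0↦4, 1↦2, 2↦4, 3↦3, 4↦6, 5↦6, 6↦3]  zeros at y ∈ ∅
  x = 2: [0↦2, 1↦5, 2↦5, 3↦2, 4↦3, 5↦1, 6↦3]  zeros at y ∈ ∅
  x = 3: [0↦5, 1↦6, 2↦4, 3↦6, 4↦5, 5↦1, 6↦1]  zeros at y ∈ ∅
  x = 4: [0↦6, 1↦5, 2↦1, 3↦1, 4↦5, 5↦6, 6↦4]  zeros at y ∈ ∅
  x = 5: [0↦5, 1↦2, 2↦3, 3↦1, 4↦3, 5↦2, 6↦5]  zeros at y ∈ ∅
  x = 6: [0↦2, 1↦4, 2↦3, 3↦6, 4↦6, 5↦3, 6↦4]  zeros at y ∈ ∅
Collecting zeros: affine points = {(0, 4)}.
Total count |C(F_7)_aff| = 1.


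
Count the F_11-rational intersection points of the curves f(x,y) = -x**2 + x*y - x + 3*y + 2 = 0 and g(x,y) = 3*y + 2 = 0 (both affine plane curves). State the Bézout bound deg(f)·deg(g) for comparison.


Common zeros: {(0, 3), (2, 3)}; count = 2; Bézout bound = 2.

deg(f) = 2, deg(g) = 1, so Bézout bound = 2.
Scan x ∈ F_11. For each x, list the y ∈ F_11 with f(x, y) ≡ 0 and those with g(x, y) ≡ 0 (mod 11); the common zeros in that column are the intersection.
  x = 0: f ≡ 0 at y ∈ {3}; g ≡ 0 at y ∈ {3}; common: {3}.
  x = 1: f ≡ 0 at y ∈ {0}; g ≡ 0 at y ∈ {3}; common: ∅.
  x = 2: f ≡ 0 at y ∈ {3}; g ≡ 0 at y ∈ {3}; common: {3}.
  x = 3: f ≡ 0 at y ∈ {9}; g ≡ 0 at y ∈ {3}; common: ∅.
  x = 4: f ≡ 0 at y ∈ {1}; g ≡ 0 at y ∈ {3}; common: ∅.
  x = 5: f ≡ 0 at y ∈ {9}; g ≡ 0 at y ∈ {3}; common: ∅.
  x = 6: f ≡ 0 at y ∈ {2}; g ≡ 0 at y ∈ {3}; common: ∅.
  x = 7: f ≡ 0 at y ∈ {1}; g ≡ 0 at y ∈ {3}; common: ∅.
  x = 8: f ≡ 0 at y ∈ ∅; g ≡ 0 at y ∈ {3}; common: ∅.
  x = 9: f ≡ 0 at y ∈ {0}; g ≡ 0 at y ∈ {3}; common: ∅.
  x = 10: f ≡ 0 at y ∈ {10}; g ≡ 0 at y ∈ {3}; common: ∅.
Collecting: common zeros = {(0, 3), (2, 3)}, so the count is 2.
Comparison with the Bézout bound: 2 ≤ 2 = deg(f)·deg(g), as expected for curves with no common component (the bound is attained).


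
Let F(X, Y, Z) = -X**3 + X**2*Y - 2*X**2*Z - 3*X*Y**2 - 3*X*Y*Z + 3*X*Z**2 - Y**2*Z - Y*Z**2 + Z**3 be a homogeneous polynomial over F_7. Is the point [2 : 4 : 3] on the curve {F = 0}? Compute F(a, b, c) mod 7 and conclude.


F(2,4,3) ≡ 2 (mod 7); P is NOT on the curve.

Evaluate F(2, 4, 3) term-by-term (mod 7).
  -X**3 ↦ -1·8·1·1 = -8
  X**2*Y ↦ 1·4·4·1 = 16
  -2*X**2*Z ↦ -2·4·1·3 = -24
  -3*X*Y**2 ↦ -3·2·16·1 = -96
  -3*X*Y*Z ↦ -3·2·4·3 = -72
  3*X*Z**2 ↦ 3·2·1·9 = 54
  -Y**2*Z ↦ -1·1·16·3 = -48
  -Y*Z**2 ↦ -1·1·4·9 = -36
  Z**3 ↦ 1·1·1·27 = 27
Sum: F(2, 4, 3) = (-8) + (16) + (-24) + (-96) + (-72) + (54) + (-48) + (-36) + (27) = -187.
Reducing mod 7: -187 ≡ 2 (mod 7).
Since F(a, b, c) ≡ 2 ≠ 0 (mod 7), P does NOT lie on the curve.


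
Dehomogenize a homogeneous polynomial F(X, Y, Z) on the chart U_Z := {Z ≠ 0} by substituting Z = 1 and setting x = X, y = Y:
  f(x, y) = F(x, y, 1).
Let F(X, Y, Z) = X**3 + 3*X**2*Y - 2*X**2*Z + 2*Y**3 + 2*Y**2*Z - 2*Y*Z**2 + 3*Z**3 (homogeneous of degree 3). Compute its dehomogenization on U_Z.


f(x, y) = x**3 + 3*x**2*y - 2*x**2 + 2*y**3 + 2*y**2 - 2*y + 3

On U_Z we set Z = 1. Each monomial c·X^i·Y^j·Z^k in F becomes c·x^i·y^j·1^k = c·x^i·y^j.
Substituting Z = 1: F(X, Y, 1) = x**3 + 3*x**2*y - 2*x**2 + 2*y**3 + 2*y**2 - 2*y + 3.
Note: deg(f) ≤ deg(F) = 3; strict inequality happens when F is divisible by Z (lost terms).


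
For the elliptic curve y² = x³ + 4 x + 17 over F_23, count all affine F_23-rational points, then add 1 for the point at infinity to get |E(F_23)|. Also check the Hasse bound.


Affine points = {(5, 1), (5, 22), (6, 2), (6, 21), (8, 3), (8, 20), (9, 0), (11, 9), (11, 14), (13, 9), (13, 14), (15, 5), (15, 18), (19, 11), (19, 12), (20, 1), (20, 22), (21, 1), (21, 22), (22, 9), (22, 14)}; affine count = 21; |E(F_23)| = 22.

Discriminant check: Δ ∝ 4a³ + 27b² = 4·4³ + 27·17² = 4·64 + 27·289 ≡ 9 (mod 23). Nonzero ⇒ E is nonsingular.
For each x ∈ F_23, compute rhs = x³ + 4·x + 17 mod 23, then count y ∈ F_23 with y² ≡ rhs.
  x = 0: rhs = 17, matching y values: none (0 points).
  x = 1: rhs = 22, matching y values: none (0 points).
  x = 2: rhs = 10, matching y values: none (0 points).
  x = 3: rhs = 10, matching y values: none (0 points).
  x = 4: rhs = 5, matching y values: none (0 points).
  x = 5: rhs = 1, matching y values: 1, 22 (2 points).
  x = 6: rhs = 4, matching y values: 2, 21 (2 points).
  x = 7: rhs = 20, matching y values: none (0 points).
  x = 8: rhs = 9, matching y values: 3, 20 (2 points).
  x = 9: rhs = 0, matching y values: 0 (1 points).
  x = 10: rhs = 22, matching y values: none (0 points).
  x = 11: rhs = 12, matching y values: 9, 14 (2 points).
  x = 12: rhs = 22, matching y values: none (0 points).
  x = 13: rhs = 12, matching y values: 9, 14 (2 points).
  x = 14: rhs = 11, matching y values: none (0 points).
  x = 15: rhs = 2, matching y values: 5, 18 (2 points).
  x = 16: rhs = 14, matching y values: none (0 points).
  x = 17: rhs = 7, matching y values: none (0 points).
  x = 18: rhs = 10, matching y values: none (0 points).
  x = 19: rhs = 6, matching y values: 11, 12 (2 points).
  x = 20: rhs = 1, matching y values: 1, 22 (2 points).
  x = 21: rhs = 1, matching y values: 1, 22 (2 points).
  x = 22: rhs = 12, matching y values: 9, 14 (2 points).
Total affine count: 21.
Full point count |E(F_23)| = 21 + 1 = 22.
Hasse bound: |22 − (23+1)| = |-2| = 2 ≤ 2√23 ≈ 9.5917 ✓.


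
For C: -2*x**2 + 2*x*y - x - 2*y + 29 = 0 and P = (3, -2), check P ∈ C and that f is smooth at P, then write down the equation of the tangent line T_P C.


Tangent line at P: -17*x + 4*y + 59 = 0.

Step 1: f(3, -2) = 0, so P lies on C.
Step 2: partial derivatives
  f_x(x, y) = -4*x + 2*y - 1, f_y(x, y) = 2*x - 2.
  f_x(P) = -17, f_y(P) = 4 (gradient nonzero, so P is smooth).
Step 3: tangent line at P: -17·(x − 3) + 4·(y − -2) = 0.
Expanding: -17*x + 4*y + 59 = 0.


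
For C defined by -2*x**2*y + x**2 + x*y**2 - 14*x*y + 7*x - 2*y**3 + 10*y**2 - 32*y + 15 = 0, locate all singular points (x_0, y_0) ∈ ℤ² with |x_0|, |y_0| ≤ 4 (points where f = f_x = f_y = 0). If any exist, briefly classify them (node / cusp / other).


Singular points: {(-3, 1)}; classification: node.

Compute partial derivatives:
  f_x = -4*x*y + 2*x + y**2 - 14*y + 7.
  f_y = -2*x**2 + 2*x*y - 14*x - 6*y**2 + 20*y - 32.
Scan x_0 ∈ {−4, ..., 4}. For each x_0, f_y(x_0, y) is a polynomial in y; find its integer roots y ∈ {−4, ..., 4}, then test f_x and f at those candidates.
  x = -4: f_y(-4, y) = -6*y**2 + 12*y - 8; no integer root y with |y| ≤ 4.
  x = -3: f_y(-3, y) = -6*y**2 + 14*y - 8; vanishes at y ∈ {1}. (-3, 1): f_x = 0, f = 0 — SINGULAR.
  x = -2: f_y(-2, y) = -6*y**2 + 16*y - 12; no integer root y with |y| ≤ 4.
  x = -1: f_y(-1, y) = -6*y**2 + 18*y - 20; no integer root y with |y| ≤ 4.
  x = 0: f_y(0, y) = -6*y**2 + 20*y - 32; no integer root y with |y| ≤ 4.
  x = 1: f_y(1, y) = -6*y**2 + 22*y - 48; no integer root y with |y| ≤ 4.
  x = 2: f_y(2, y) = -6*y**2 + 24*y - 68; no integer root y with |y| ≤ 4.
  x = 3: f_y(3, y) = -6*y**2 + 26*y - 92; no integer root y with |y| ≤ 4.
  x = 4: f_y(4, y) = -6*y**2 + 28*y - 120; no integer root y with |y| ≤ 4.
Only singular point on the grid: (-3, 1).
Classify: substitute x = -3 + u, y = 1 + v and expand: f = -2*u**2*v - u**2 + u*v**2 - 2*v**3 + v**2.
No constant or linear terms (consistent with a singular point). Quadratic part: -u**2 + v**2. Cubic part: -2*u**2*v + u*v**2 - 2*v**3.
The quadratic part v**2 - u**2 = (v − u)(v + u) splits into two distinct linear factors, so there are two distinct tangent lines y − 1 = ±(x − -3) — this is a node (ordinary double point).
Classification: node.


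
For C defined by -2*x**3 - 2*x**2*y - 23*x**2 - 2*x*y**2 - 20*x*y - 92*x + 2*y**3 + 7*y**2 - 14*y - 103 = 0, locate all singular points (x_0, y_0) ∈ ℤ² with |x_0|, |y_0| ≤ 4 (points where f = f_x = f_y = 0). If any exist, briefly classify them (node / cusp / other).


Singular points: {(-3, -2)}; classification: node.

Compute partial derivatives:
  f_x = -6*x**2 - 4*x*y - 46*x - 2*y**2 - 20*y - 92.
  f_y = -2*x**2 - 4*x*y - 20*x + 6*y**2 + 14*y - 14.
Scan x_0 ∈ {−4, ..., 4}. For each x_0, f_y(x_0, y) is a polynomial in y; find its integer roots y ∈ {−4, ..., 4}, then test f_x and f at those candidates.
  x = -4: f_y(-4, y) = 6*y**2 + 30*y + 34; no integer root y with |y| ≤ 4.
  x = -3: f_y(-3, y) = 6*y**2 + 26*y + 28; vanishes at y ∈ {-2}. (-3, -2): f_x = 0, f = 0 — SINGULAR.
  x = -2: f_y(-2, y) = 6*y**2 + 22*y + 18; no integer root y with |y| ≤ 4.
  x = -1: f_y(-1, y) = 6*y**2 + 18*y + 4; no integer root y with |y| ≤ 4.
  x = 0: f_y(0, y) = 6*y**2 + 14*y - 14; no integer root y with |y| ≤ 4.
  x = 1: f_y(1, y) = 6*y**2 + 10*y - 36; no integer root y with |y| ≤ 4.
  x = 2: f_y(2, y) = 6*y**2 + 6*y - 62; no integer root y with |y| ≤ 4.
  x = 3: f_y(3, y) = 6*y**2 + 2*y - 92; no integer root y with |y| ≤ 4.
  x = 4: f_y(4, y) = 6*y**2 - 2*y - 126; no integer root y with |y| ≤ 4.
Only singular point on the grid: (-3, -2).
Classify: substitute x = -3 + u, y = -2 + v and expand: f = -2*u**3 - 2*u**2*v - u**2 - 2*u*v**2 + 2*v**3 + v**2.
No constant or linear terms (consistent with a singular point). Quadratic part: -u**2 + v**2. Cubic part: -2*u**3 - 2*u**2*v - 2*u*v**2 + 2*v**3.
The quadratic part v**2 - u**2 = (v − u)(v + u) splits into two distinct linear factors, so there are two distinct tangent lines y − -2 = ±(x − -3) — this is a node (ordinary double point).
Classification: node.


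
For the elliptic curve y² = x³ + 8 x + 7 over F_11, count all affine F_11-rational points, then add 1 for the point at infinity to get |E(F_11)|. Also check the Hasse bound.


Affine points = {(1, 4), (1, 7), (2, 3), (2, 8), (3, 5), (3, 6), (4, 2), (4, 9), (8, 0), (9, 4), (9, 7), (10, 3), (10, 8)}; affine count = 13; |E(F_11)| = 14.

Discriminant check: Δ ∝ 4a³ + 27b² = 4·8³ + 27·7² = 4·512 + 27·49 ≡ 5 (mod 11). Nonzero ⇒ E is nonsingular.
For each x ∈ F_11, compute rhs = x³ + 8·x + 7 mod 11, then count y ∈ F_11 with y² ≡ rhs.
  x = 0: rhs = 7, matching y values: none (0 points).
  x = 1: rhs = 5, matching y values: 4, 7 (2 points).
  x = 2: rhs = 9, matching y values: 3, 8 (2 points).
  x = 3: rhs = 3, matching y values: 5, 6 (2 points).
  x = 4: rhs = 4, matching y values: 2, 9 (2 points).
  x = 5: rhs = 7, matching y values: none (0 points).
  x = 6: rhs = 7, matching y values: none (0 points).
  x = 7: rhs = 10, matching y values: none (0 points).
  x = 8: rhs = 0, matching y values: 0 (1 points).
  x = 9: rhs = 5, matching y values: 4, 7 (2 points).
  x = 10: rhs = 9, matching y values: 3, 8 (2 points).
Total affine count: 13.
Full point count |E(F_11)| = 13 + 1 = 14.
Hasse bound: |14 − (11+1)| = |2| = 2 ≤ 2√11 ≈ 6.6332 ✓.


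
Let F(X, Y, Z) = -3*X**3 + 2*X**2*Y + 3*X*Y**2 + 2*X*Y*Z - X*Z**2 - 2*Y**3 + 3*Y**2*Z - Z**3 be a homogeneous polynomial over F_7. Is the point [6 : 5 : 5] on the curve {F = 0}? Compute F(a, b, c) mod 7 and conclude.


F(6,5,5) ≡ 4 (mod 7); P is NOT on the curve.

Evaluate F(6, 5, 5) term-by-term (mod 7).
  -3*X**3 ↦ -3·216·1·1 = -648
  2*X**2*Y ↦ 2·36·5·1 = 360
  3*X*Y**2 ↦ 3·6·25·1 = 450
  2*X*Y*Z ↦ 2·6·5·5 = 300
  -X*Z**2 ↦ -1·6·1·25 = -150
  -2*Y**3 ↦ -2·1·125·1 = -250
  3*Y**2*Z ↦ 3·1·25·5 = 375
  -Z**3 ↦ -1·1·1·125 = -125
Sum: F(6, 5, 5) = (-648) + (360) + (450) + (300) + (-150) + (-250) + (375) + (-125) = 312.
Reducing mod 7: 312 ≡ 4 (mod 7).
Since F(a, b, c) ≡ 4 ≠ 0 (mod 7), P does NOT lie on the curve.


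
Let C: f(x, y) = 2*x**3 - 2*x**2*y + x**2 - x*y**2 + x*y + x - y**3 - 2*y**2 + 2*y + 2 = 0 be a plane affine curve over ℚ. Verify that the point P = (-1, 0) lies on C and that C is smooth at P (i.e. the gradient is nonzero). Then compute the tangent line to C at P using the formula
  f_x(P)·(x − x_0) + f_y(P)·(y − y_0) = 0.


Tangent line at P: 5*x - y + 5 = 0.

Step 1: f(-1, 0) = 0, so P lies on C.
Step 2: partial derivatives
  f_x(x, y) = 6*x**2 - 4*x*y + 2*x - y**2 + y + 1, f_y(x, y) = -2*x**2 - 2*x*y + x - 3*y**2 - 4*y + 2.
  f_x(P) = 5, f_y(P) = -1 (gradient nonzero, so P is smooth).
Step 3: tangent line at P: 5·(x − -1) + -1·(y − 0) = 0.
Expanding: 5*x - y + 5 = 0.


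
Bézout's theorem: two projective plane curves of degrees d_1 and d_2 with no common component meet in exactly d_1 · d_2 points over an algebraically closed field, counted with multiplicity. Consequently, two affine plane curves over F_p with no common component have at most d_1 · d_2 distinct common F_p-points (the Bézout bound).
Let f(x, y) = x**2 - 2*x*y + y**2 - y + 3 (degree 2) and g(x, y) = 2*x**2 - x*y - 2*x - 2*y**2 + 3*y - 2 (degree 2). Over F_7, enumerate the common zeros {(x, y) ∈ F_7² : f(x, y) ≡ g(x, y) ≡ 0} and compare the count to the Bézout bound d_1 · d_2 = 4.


Common zeros: {(1, 5)}; count = 1; Bézout bound = 4.

deg(f) = 2, deg(g) = 2, so Bézout bound = 4.
Scan x ∈ F_7. For each x, list the y ∈ F_7 with f(x, y) ≡ 0 and those with g(x, y) ≡ 0 (mod 7); the common zeros in that column are the intersection.
  x = 0: f ≡ 0 at y ∈ ∅; g ≡ 0 at y ∈ {6}; common: ∅.
  x = 1: f ≡ 0 at y ∈ {5}; g ≡ 0 at y ∈ {3, 5}; common: {5}.
  x = 2: f ≡ 0 at y ∈ {0, 5}; g ≡ 0 at y ∈ ∅; common: ∅.
  x = 3: f ≡ 0 at y ∈ {3, 4}; g ≡ 0 at y ∈ ∅; common: ∅.
  x = 4: f ≡ 0 at y ∈ ∅; g ≡ 0 at y ∈ {4, 6}; common: ∅.
  x = 5: f ≡ 0 at y ∈ {0, 4}; g ≡ 0 at y ∈ {3}; common: ∅.
  x = 6: f ≡ 0 at y ∈ ∅; g ≡ 0 at y ∈ {4, 5}; common: ∅.
Collecting: common zeros = {(1, 5)}, so the count is 1.
Comparison with the Bézout bound: 1 ≤ 4 = deg(f)·deg(g), as expected for curves with no common component (the affine F_7-count falls short of the bound because intersections may lie at infinity, over extension fields, or carry multiplicity).


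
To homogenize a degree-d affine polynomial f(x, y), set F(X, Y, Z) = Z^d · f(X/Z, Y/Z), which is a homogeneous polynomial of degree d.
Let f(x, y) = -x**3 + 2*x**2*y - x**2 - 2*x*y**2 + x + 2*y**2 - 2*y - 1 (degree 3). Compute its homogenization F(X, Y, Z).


F(X, Y, Z) = -X**3 + 2*X**2*Y - X**2*Z - 2*X*Y**2 + X*Z**2 + 2*Y**2*Z - 2*Y*Z**2 - Z**3

deg(f) = 3.
Substitute x = X/Z, y = Y/Z into f, then multiply by Z^3.
  monomial -1·x^3·y^0 ↦ -1·X^3·Y^0·Z^0.
  monomial 2·x^2·y^1 ↦ 2·X^2·Y^1·Z^0.
  monomial -1·x^2·y^0 ↦ -1·X^2·Y^0·Z^1.
  monomial -2·x^1·y^2 ↦ -2·X^1·Y^2·Z^0.
  monomial 1·x^1·y^0 ↦ 1·X^1·Y^0·Z^2.
  monomial 2·x^0·y^2 ↦ 2·X^0·Y^2·Z^1.
  monomial -2·x^0·y^1 ↦ -2·X^0·Y^1·Z^2.
  monomial -1·x^0·y^0 ↦ -1·X^0·Y^0·Z^3.
Collecting: F(X, Y, Z) = -X**3 + 2*X**2*Y - X**2*Z - 2*X*Y**2 + X*Z**2 + 2*Y**2*Z - 2*Y*Z**2 - Z**3.


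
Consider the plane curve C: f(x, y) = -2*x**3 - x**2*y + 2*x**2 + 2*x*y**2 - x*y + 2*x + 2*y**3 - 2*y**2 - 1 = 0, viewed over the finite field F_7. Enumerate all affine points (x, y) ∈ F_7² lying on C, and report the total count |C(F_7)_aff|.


Affine F_7-points: {(0, 2), (0, 3), (1, 3), (2, 1), (2, 2), (2, 3), (3, 5), (5, 2)}; count = 8.

For each of the 49 pairs (x, y) ∈ F_7², evaluate f(x, y) mod 7. Record the zeros.
  x = 0: [0↦6, 1↦6, 2↦0, 3↦0, 4↦4, 5↦3, 6↦2]  zeros at y ∈ {2, 3}
  x = 1: [0↦1, 1↦1, 2↦6, 3↦0, 4↦2, 5↦3, 6↦1]  zeros at y ∈ {3}
  x = 2: [0↦2, 1↦0, 2↦0, 3↦0, 4↦5, 5↦6, 6↦1]  zeros at y ∈ {1, 2, 3}
  x = 3: [0↦4, 1↦5, 2↦5, 3↦2, 4↦1, 5↦0, 6↦4]  zeros at y ∈ {5}
  x = 4: [0↦2, 1↦4, 2↦2, 3↦1, 4↦6, 5↦1, 6↦5]  zeros at y ∈ ∅
  x = 5: [0↦5, 1↦6, 2↦0, 3↦6, 4↦1, 5↦4, 6↦6]  zeros at y ∈ {2}
  x = 6: [0↦1, 1↦6, 2↦1, 3↦5, 4↦2, 5↦4, 6↦2]  zeros at y ∈ ∅
Collecting zeros: affine points = {(0, 2), (0, 3), (1, 3), (2, 1), (2, 2), (2, 3), (3, 5), (5, 2)}.
Total count |C(F_7)_aff| = 8.


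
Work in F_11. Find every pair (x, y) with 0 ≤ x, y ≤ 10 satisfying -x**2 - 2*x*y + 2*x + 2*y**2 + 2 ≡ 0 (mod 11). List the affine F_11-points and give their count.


Affine F_11-points: {(2, 1), (3, 7), (6, 0), (6, 6), (7, 0), (7, 7), (9, 1), (9, 8), (10, 2), (10, 8)}; count = 10.

For each of the 121 pairs (x, y) ∈ F_11², evaluate f(x, y) mod 11. Record the zeros.
  x = 0: [0↦2, 1↦4, 2↦10, 3↦9, 4↦1, 5↦8, 6↦8, 7↦1, 8↦9, 9↦10, 10↦4]  zeros at y ∈ ∅
  x = 1: [0↦3, 1↦3, 2↦7, 3↦4, 4↦5, 5↦10, 6↦8, 7↦10, 8↦5, 9↦4, 10↦7]  zeros at y ∈ ∅
  x = 2: [0↦2, 1↦0, 2↦2, 3↦8, 4↦7, 5↦10, 6↦6, 7↦6, 8↦10, 9↦7, 10↦8]  zeros at y ∈ {1}
  x = 3: [0↦10, 1↦6, 2↦6, 3↦10, 4↦7, 5↦8, 6↦2, 7↦0, 8↦2, 9↦8, 10↦7]  zeros at y ∈ {7}
  x = 4: [0↦5, 1↦10, 2↦8, 3↦10, 4↦5, 5↦4, 6↦7, 7↦3, 8↦3, 9↦7, 10↦4]  zeros at y ∈ ∅
  x = 5: [0↦9, 1↦1, 2↦8, 3↦8, 4↦1, 5↦9, 6↦10, 7↦4, 8↦2, 9↦4, 10↦10]  zeros at y ∈ ∅
  x = 6: [0↦0, 1↦1, 2↦6, 3↦4, 4↦6, 5↦1, 6↦0, 7↦3, 8↦10, 9↦10, 10↦3]  zeros at y ∈ {0, 6}
  x = 7: [0↦0, 1↦10, 2↦2, 3↦9, 4↦9, 5↦2, 6↦10, 7↦0, 8↦5, 9↦3, 10↦5]  zeros at y ∈ {0, 7}
  x = 8: [0↦9, 1↦6, 2↦7, 3↦1, 4↦10, 5↦1, 6↦7, 7↦6, 8↦9, 9↦5, 10↦5]  zeros at y ∈ ∅
  x = 9: [0↦5, 1↦0, 2↦10, 3↦2, 4↦9, 5↦9, 6↦2, 7↦10, 8↦0, 9↦5, 10↦3]  zeros at y ∈ {1, 8}
  x = 10: [0↦10, 1↦3, 2↦0, 3↦1, 4↦6, 5↦4, 6↦6, 7↦1, 8↦0, 9↦3, 10↦10]  zeros at y ∈ {2, 8}
Collecting zeros: affine points = {(2, 1), (3, 7), (6, 0), (6, 6), (7, 0), (7, 7), (9, 1), (9, 8), (10, 2), (10, 8)}.
Total count |C(F_11)_aff| = 10.
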